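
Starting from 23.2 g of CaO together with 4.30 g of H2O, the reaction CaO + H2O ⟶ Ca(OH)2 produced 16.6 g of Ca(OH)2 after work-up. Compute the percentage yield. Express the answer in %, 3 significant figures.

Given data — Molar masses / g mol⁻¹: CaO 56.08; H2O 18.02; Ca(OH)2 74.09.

93.9 %

n(CaO) = 23.20 / 56.08 = 0.4137 mol
n(H2O) = 4.300 / 18.02 = 0.2386 mol
n/ν for CaO = 0.4137/1 = 0.4137
n/ν for H2O = 0.2386/1 = 0.2386
Smallest n/ν is H2O → limiting reagent.
theoretical n(Ca(OH)2) = (1/1) × 0.2386 = 0.2386 mol → 17.68 g
% yield = 16.6 / 17.68 × 100 = 93.89 %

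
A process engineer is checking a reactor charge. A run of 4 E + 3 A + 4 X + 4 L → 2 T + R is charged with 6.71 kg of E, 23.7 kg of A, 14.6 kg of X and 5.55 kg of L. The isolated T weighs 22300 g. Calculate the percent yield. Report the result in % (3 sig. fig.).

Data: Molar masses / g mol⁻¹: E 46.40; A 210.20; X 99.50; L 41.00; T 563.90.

58.4 %

n(E) = 6.710×1000 / 46.40 = 144.6 mol
n(A) = 23.70×1000 / 210.20 = 112.7 mol
n(X) = 14.60×1000 / 99.50 = 146.7 mol
n(L) = 5.550×1000 / 41.00 = 135.4 mol
n/ν for E = 144.6/4 = 36.15
n/ν for A = 112.7/3 = 37.57
n/ν for X = 146.7/4 = 36.68
n/ν for L = 135.4/4 = 33.85
Smallest n/ν is L → limiting reagent.
theoretical n(T) = (2/4) × 135.4 = 67.70 mol → 38180 g
% yield = 22300 / 38180 × 100 = 58.41 %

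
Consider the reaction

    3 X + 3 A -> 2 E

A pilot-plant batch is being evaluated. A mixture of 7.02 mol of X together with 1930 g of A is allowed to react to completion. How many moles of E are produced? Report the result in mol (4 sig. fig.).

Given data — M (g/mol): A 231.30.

n(X) = 7.020 mol
n(A) = 1930 / 231.30 = 8.344 mol
n/ν for X = 7.020/3 = 2.340
n/ν for A = 8.344/3 = 2.781
Smallest n/ν is X → limiting reagent.
n(E) = (2/3) × 7.020 = 4.680 mol

4.680 mol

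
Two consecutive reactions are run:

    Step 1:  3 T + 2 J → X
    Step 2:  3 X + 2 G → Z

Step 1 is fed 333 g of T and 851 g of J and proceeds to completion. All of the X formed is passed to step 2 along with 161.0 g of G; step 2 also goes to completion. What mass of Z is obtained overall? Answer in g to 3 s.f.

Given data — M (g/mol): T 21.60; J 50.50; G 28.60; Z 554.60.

Step 1:
n(T) = 333.0 / 21.60 = 15.42 mol
n(J) = 851.0 / 50.50 = 16.85 mol
n/ν → T: 5.140, J: 8.425; T is limiting.
n(X) produced = (1/3) × 15.42 = 5.140 mol
Step 2:
n(X) available = 5.140 mol
n(G) = 161.0 / 28.60 = 5.629 mol
n/ν → X: 1.713, G: 2.815; X is limiting.
n(Z) = (1/3) × 5.140 = 1.713 mol
mass = 1.713 × 554.60 = 950.0 g

950 g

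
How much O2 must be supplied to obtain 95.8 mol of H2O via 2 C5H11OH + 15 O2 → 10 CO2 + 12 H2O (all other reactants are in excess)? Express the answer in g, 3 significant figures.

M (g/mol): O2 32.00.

n(H2O) = 95.80 mol
n(O2) = (15/12) × 95.80 = 119.8 mol
mass = 119.8 × 32.00 = 3834 g

3830 g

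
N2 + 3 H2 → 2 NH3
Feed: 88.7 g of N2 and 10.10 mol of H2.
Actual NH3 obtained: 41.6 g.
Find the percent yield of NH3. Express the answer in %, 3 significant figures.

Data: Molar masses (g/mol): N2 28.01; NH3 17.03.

38.6 %

n(N2) = 88.70 / 28.01 = 3.167 mol
n(H2) = 10.10 mol
n/ν → N2: 3.167, H2: 3.367; N2 is limiting.
theoretical n(NH3) = (2/1) × 3.167 = 6.334 mol → 107.9 g
% yield = 41.6 / 107.9 × 100 = 38.55 %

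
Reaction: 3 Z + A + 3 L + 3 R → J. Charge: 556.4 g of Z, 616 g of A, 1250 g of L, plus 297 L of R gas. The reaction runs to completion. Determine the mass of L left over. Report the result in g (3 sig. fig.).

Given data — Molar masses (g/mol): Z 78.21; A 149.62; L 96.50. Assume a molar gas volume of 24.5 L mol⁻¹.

n(Z) = 556.4 / 78.21 = 7.114 mol
n(A) = 616.0 / 149.62 = 4.117 mol
n(L) = 1250 / 96.50 = 12.95 mol
n(R) = 297.0 / 24.5 = 12.12 mol
n/ν for Z = 7.114/3 = 2.371
n/ν for A = 4.117/1 = 4.117
n/ν for L = 12.95/3 = 4.317
n/ν for R = 12.12/3 = 4.040
Smallest n/ν is Z → limiting reagent.
L consumed = (3/3) × 7.114 = 7.114 mol
L remaining = 12.95 − 7.114 = 5.836 mol
mass = 5.836 × 96.50 = 563.2 g

563 g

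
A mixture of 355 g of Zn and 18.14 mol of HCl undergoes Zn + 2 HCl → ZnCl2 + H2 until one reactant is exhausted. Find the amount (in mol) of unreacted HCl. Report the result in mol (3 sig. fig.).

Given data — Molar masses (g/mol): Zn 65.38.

7.28 mol

n(Zn) = 355.0 / 65.38 = 5.430 mol
n(HCl) = 18.14 mol
n/ν for Zn = 5.430/1 = 5.430
n/ν for HCl = 18.14/2 = 9.070
Smallest n/ν is Zn → limiting reagent.
HCl consumed = (2/1) × 5.430 = 10.86 mol
HCl remaining = 18.14 − 10.86 = 7.280 mol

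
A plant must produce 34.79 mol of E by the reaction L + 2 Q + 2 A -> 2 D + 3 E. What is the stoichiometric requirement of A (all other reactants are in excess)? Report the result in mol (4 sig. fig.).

23.19 mol

n(E) = 34.79 mol
n(A) = (2/3) × 34.79 = 23.19 mol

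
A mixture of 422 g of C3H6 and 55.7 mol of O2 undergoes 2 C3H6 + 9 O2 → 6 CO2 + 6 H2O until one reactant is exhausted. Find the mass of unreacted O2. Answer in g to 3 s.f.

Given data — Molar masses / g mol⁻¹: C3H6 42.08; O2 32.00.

338 g

n(C3H6) = 422.0 / 42.08 = 10.03 mol
n(O2) = 55.70 mol
n/ν for C3H6 = 10.03/2 = 5.015
n/ν for O2 = 55.70/9 = 6.189
Smallest n/ν is C3H6 → limiting reagent.
O2 consumed = (9/2) × 10.03 = 45.14 mol
O2 remaining = 55.70 − 45.14 = 10.56 mol
mass = 10.56 × 32.00 = 337.9 g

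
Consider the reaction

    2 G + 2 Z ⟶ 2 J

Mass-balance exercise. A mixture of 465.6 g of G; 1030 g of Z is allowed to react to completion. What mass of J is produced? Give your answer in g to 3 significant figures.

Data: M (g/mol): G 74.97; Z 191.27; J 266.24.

1430 g

n(G) = 465.6 / 74.97 = 6.210 mol
n(Z) = 1030 / 191.27 = 5.385 mol
n/ν for G = 6.210/2 = 3.105
n/ν for Z = 5.385/2 = 2.693
Smallest n/ν is Z → limiting reagent.
n(J) = (2/2) × 5.385 = 5.385 mol
mass = 5.385 × 266.24 = 1434 g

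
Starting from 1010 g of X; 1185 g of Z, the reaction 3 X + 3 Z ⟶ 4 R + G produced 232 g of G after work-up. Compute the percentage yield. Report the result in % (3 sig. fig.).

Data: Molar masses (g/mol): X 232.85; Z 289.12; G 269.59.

63.0 %

n(X) = 1010 / 232.85 = 4.338 mol
n(Z) = 1185 / 289.12 = 4.099 mol
n/ν for X = 4.338/3 = 1.446
n/ν for Z = 4.099/3 = 1.366
Smallest n/ν is Z → limiting reagent.
theoretical n(G) = (1/3) × 4.099 = 1.366 mol → 368.3 g
% yield = 232 / 368.3 × 100 = 62.99 %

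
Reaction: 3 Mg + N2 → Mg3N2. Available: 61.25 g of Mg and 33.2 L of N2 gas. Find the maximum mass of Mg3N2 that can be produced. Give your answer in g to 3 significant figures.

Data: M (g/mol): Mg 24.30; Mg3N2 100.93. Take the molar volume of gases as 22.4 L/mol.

n(Mg) = 61.25 / 24.30 = 2.521 mol
n(N2) = 33.20 / 22.4 = 1.482 mol
n/ν for Mg = 2.521/3 = 0.8403
n/ν for N2 = 1.482/1 = 1.482
Smallest n/ν is Mg → limiting reagent.
n(Mg3N2) = (1/3) × 2.521 = 0.8403 mol
mass = 0.8403 × 100.93 = 84.81 g

84.8 g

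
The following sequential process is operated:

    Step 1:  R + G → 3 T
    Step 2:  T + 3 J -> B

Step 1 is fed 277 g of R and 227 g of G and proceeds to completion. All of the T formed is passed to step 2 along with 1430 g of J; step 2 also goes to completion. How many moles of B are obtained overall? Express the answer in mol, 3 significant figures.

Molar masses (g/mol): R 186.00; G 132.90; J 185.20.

2.57 mol

Step 1:
n(R) = 277.0 / 186.00 = 1.489 mol
n(G) = 227.0 / 132.90 = 1.708 mol
n/ν → R: 1.489, G: 1.708; R is limiting.
n(T) produced = (3/1) × 1.489 = 4.467 mol
Step 2:
n(T) available = 4.467 mol
n(J) = 1430 / 185.20 = 7.721 mol
n/ν → T: 4.467, J: 2.574; J is limiting.
n(B) = (1/3) × 7.721 = 2.574 mol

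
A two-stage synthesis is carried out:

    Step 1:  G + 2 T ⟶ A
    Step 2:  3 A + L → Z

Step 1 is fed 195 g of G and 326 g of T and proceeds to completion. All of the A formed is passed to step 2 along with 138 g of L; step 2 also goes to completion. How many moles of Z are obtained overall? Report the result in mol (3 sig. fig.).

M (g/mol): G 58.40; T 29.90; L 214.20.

0.644 mol

Step 1:
n(G) = 195.0 / 58.40 = 3.339 mol
n(T) = 326.0 / 29.90 = 10.90 mol
n/ν → G: 3.339, T: 5.450; G is limiting.
n(A) produced = (1/1) × 3.339 = 3.339 mol
Step 2:
n(A) available = 3.339 mol
n(L) = 138.0 / 214.20 = 0.6443 mol
n/ν → A: 1.113, L: 0.6443; L is limiting.
n(Z) = (1/1) × 0.6443 = 0.6443 mol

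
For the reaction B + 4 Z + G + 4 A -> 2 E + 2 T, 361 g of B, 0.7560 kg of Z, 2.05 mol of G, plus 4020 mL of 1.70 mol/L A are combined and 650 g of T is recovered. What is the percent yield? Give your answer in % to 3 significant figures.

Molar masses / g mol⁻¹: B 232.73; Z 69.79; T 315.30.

n(B) = 361.0 / 232.73 = 1.551 mol
n(Z) = 0.7560×1000 / 69.79 = 10.83 mol
n(G) = 2.050 mol
n(A) = 1.70 × 4020/1000 = 6.834 mol
n/ν → B: 1.551, Z: 2.708, G: 2.050, A: 1.709; B is limiting.
theoretical n(T) = (2/1) × 1.551 = 3.102 mol → 978.1 g
% yield = 650 / 978.1 × 100 = 66.46 %

66.5 %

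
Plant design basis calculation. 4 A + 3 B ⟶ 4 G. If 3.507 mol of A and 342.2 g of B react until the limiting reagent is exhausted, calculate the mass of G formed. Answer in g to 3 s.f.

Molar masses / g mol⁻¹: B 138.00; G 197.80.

n(A) = 3.507 mol
n(B) = 342.2 / 138.00 = 2.480 mol
n/ν for A = 3.507/4 = 0.8768
n/ν for B = 2.480/3 = 0.8267
Smallest n/ν is B → limiting reagent.
n(G) = (4/3) × 2.480 = 3.307 mol
mass = 3.307 × 197.80 = 654.1 g

654 g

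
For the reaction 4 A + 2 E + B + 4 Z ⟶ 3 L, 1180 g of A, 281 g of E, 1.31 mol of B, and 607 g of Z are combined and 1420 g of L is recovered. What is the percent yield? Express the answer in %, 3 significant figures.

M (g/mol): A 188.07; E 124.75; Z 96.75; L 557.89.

75.3 %

n(A) = 1180 / 188.07 = 6.274 mol
n(E) = 281.0 / 124.75 = 2.253 mol
n(B) = 1.310 mol
n(Z) = 607.0 / 96.75 = 6.274 mol
n/ν → A: 1.569, E: 1.127, B: 1.310, Z: 1.569; E is limiting.
theoretical n(L) = (3/2) × 2.253 = 3.380 mol → 1886 g
% yield = 1420 / 1886 × 100 = 75.29 %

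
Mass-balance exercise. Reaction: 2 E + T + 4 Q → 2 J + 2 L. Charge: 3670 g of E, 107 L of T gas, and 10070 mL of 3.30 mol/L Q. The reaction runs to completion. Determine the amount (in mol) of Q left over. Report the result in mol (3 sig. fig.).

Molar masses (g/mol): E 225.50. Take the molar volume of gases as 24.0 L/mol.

n(E) = 3670 / 225.50 = 16.27 mol
n(T) = 107.0 / 24.0 = 4.458 mol
n(Q) = 3.30 × 10070/1000 = 33.23 mol
n/ν for E = 16.27/2 = 8.135
n/ν for T = 4.458/1 = 4.458
n/ν for Q = 33.23/4 = 8.308
Smallest n/ν is T → limiting reagent.
Q consumed = (4/1) × 4.458 = 17.83 mol
Q remaining = 33.23 − 17.83 = 15.40 mol

15.4 mol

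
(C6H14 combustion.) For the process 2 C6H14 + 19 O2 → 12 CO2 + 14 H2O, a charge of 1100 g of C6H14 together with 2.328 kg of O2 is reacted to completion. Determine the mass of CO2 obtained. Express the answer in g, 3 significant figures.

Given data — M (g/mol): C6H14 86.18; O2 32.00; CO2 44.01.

n(C6H14) = 1100 / 86.18 = 12.76 mol
n(O2) = 2.328×1000 / 32.00 = 72.75 mol
n/ν for C6H14 = 12.76/2 = 6.380
n/ν for O2 = 72.75/19 = 3.829
Smallest n/ν is O2 → limiting reagent.
n(CO2) = (12/19) × 72.75 = 45.95 mol
mass = 45.95 × 44.01 = 2022 g

2020 g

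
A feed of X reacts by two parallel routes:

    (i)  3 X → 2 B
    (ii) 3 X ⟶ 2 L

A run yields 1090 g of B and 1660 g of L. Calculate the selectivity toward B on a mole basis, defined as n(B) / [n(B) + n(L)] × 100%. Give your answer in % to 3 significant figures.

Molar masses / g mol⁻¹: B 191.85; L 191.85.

39.6 %

n(B) = 1090 / 191.85 = 5.682 mol
n(L) = 1660 / 191.85 = 8.653 mol
selectivity = 5.682/(5.682+8.653) × 100 = 39.64 %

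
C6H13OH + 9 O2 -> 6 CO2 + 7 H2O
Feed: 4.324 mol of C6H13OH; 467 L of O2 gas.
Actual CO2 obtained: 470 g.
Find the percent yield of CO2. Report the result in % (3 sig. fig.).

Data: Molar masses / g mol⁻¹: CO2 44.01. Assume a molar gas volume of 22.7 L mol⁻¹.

n(C6H13OH) = 4.324 mol
n(O2) = 467.0 / 22.7 = 20.57 mol
n/ν → C6H13OH: 4.324, O2: 2.286; O2 is limiting.
theoretical n(CO2) = (6/9) × 20.57 = 13.71 mol → 603.4 g
% yield = 470 / 603.4 × 100 = 77.89 %

77.9 %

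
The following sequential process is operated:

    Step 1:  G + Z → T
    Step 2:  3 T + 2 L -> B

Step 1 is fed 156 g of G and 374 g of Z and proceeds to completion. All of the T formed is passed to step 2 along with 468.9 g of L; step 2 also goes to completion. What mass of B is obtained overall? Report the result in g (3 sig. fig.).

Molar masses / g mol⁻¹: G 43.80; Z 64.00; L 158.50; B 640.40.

Step 1:
n(G) = 156.0 / 43.80 = 3.562 mol
n(Z) = 374.0 / 64.00 = 5.844 mol
n/ν for G = 3.562/1 = 3.562
n/ν for Z = 5.844/1 = 5.844
Smallest n/ν is G → limiting reagent.
n(T) produced = (1/1) × 3.562 = 3.562 mol
Step 2:
n(T) available = 3.562 mol
n(L) = 468.9 / 158.50 = 2.958 mol
n/ν for T = 3.562/3 = 1.187
n/ν for L = 2.958/2 = 1.479
Smallest n/ν is T → limiting reagent.
n(B) = (1/3) × 3.562 = 1.187 mol
mass = 1.187 × 640.40 = 760.2 g

760 g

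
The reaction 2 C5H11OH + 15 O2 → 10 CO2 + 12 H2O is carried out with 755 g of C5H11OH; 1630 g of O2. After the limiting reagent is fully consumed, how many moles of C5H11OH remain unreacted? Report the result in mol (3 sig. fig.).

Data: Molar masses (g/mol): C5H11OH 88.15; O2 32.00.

n(C5H11OH) = 755.0 / 88.15 = 8.565 mol
n(O2) = 1630 / 32.00 = 50.94 mol
n/ν for C5H11OH = 8.565/2 = 4.283
n/ν for O2 = 50.94/15 = 3.396
Smallest n/ν is O2 → limiting reagent.
C5H11OH consumed = (2/15) × 50.94 = 6.792 mol
C5H11OH remaining = 8.565 − 6.792 = 1.773 mol

1.77 mol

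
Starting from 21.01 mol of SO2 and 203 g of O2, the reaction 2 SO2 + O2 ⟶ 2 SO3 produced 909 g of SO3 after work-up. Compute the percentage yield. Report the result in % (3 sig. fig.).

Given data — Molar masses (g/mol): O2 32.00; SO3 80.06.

n(SO2) = 21.01 mol
n(O2) = 203.0 / 32.00 = 6.344 mol
n/ν → SO2: 10.51, O2: 6.344; O2 is limiting.
theoretical n(SO3) = (2/1) × 6.344 = 12.69 mol → 1016 g
% yield = 909 / 1016 × 100 = 89.47 %

89.5 %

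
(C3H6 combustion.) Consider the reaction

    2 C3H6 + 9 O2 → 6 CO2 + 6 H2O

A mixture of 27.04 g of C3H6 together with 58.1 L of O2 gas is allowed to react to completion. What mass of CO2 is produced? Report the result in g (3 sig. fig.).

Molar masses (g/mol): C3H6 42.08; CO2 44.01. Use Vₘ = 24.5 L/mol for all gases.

n(C3H6) = 27.04 / 42.08 = 0.6426 mol
n(O2) = 58.10 / 24.5 = 2.371 mol
n/ν → C3H6: 0.3213, O2: 0.2634; O2 is limiting.
n(CO2) = (6/9) × 2.371 = 1.581 mol
mass = 1.581 × 44.01 = 69.58 g

69.6 g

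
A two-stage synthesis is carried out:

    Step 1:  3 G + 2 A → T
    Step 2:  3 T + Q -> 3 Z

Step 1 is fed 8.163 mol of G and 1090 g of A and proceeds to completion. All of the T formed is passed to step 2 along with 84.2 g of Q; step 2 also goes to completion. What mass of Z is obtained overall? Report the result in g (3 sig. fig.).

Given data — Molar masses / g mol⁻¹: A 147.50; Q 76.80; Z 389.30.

Step 1:
n(G) = 8.163 mol
n(A) = 1090 / 147.50 = 7.390 mol
n/ν for G = 8.163/3 = 2.721
n/ν for A = 7.390/2 = 3.695
Smallest n/ν is G → limiting reagent.
n(T) produced = (1/3) × 8.163 = 2.721 mol
Step 2:
n(T) available = 2.721 mol
n(Q) = 84.20 / 76.80 = 1.096 mol
n/ν for T = 2.721/3 = 0.9070
n/ν for Q = 1.096/1 = 1.096
Smallest n/ν is T → limiting reagent.
n(Z) = (3/3) × 2.721 = 2.721 mol
mass = 2.721 × 389.30 = 1059 g

1060 g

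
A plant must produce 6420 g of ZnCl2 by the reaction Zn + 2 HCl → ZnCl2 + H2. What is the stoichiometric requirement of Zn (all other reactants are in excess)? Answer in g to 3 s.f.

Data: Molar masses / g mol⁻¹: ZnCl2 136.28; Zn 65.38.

3080 g

n(ZnCl2) = 6420 / 136.28 = 47.11 mol
n(Zn) = (1/1) × 47.11 = 47.11 mol
mass = 47.11 × 65.38 = 3080 g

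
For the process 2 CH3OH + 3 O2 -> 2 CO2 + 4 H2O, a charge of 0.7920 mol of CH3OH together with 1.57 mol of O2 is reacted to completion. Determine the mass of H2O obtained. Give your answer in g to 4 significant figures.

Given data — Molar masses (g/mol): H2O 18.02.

28.54 g

n(CH3OH) = 0.7920 mol
n(O2) = 1.570 mol
n/ν for CH3OH = 0.7920/2 = 0.3960
n/ν for O2 = 1.570/3 = 0.5233
Smallest n/ν is CH3OH → limiting reagent.
n(H2O) = (4/2) × 0.7920 = 1.584 mol
mass = 1.584 × 18.02 = 28.54 g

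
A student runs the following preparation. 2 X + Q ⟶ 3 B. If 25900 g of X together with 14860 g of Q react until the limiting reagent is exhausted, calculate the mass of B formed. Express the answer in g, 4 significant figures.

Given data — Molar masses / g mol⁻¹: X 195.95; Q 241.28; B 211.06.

n(X) = 25900 / 195.95 = 132.2 mol
n(Q) = 14860 / 241.28 = 61.59 mol
n/ν for X = 132.2/2 = 66.10
n/ν for Q = 61.59/1 = 61.59
Smallest n/ν is Q → limiting reagent.
n(B) = (3/1) × 61.59 = 184.8 mol
mass = 184.8 × 211.06 = 39000 g

39000 g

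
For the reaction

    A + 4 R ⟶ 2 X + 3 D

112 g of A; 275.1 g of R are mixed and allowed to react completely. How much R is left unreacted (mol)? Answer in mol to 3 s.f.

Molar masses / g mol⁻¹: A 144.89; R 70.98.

0.784 mol

n(A) = 112.0 / 144.89 = 0.7730 mol
n(R) = 275.1 / 70.98 = 3.876 mol
n/ν → A: 0.7730, R: 0.9690; A is limiting.
R consumed = (4/1) × 0.7730 = 3.092 mol
R remaining = 3.876 − 3.092 = 0.7840 mol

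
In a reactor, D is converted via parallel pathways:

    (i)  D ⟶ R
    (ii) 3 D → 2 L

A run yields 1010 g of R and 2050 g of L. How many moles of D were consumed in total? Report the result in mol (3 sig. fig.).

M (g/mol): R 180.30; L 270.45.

17.0 mol

n(R) = 1010 / 180.30 = 5.602 mol
n(L) = 2050 / 270.45 = 7.580 mol
n(D) via (i) = (1/1)×5.602 = 5.602 mol
n(D) via (ii) = (3/2)×7.580 = 11.37 mol
total n(D) = 5.602 + 11.37 = 16.97 mol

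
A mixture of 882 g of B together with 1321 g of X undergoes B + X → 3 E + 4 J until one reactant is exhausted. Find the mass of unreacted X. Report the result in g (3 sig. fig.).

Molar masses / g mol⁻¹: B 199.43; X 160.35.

612 g

n(B) = 882.0 / 199.43 = 4.423 mol
n(X) = 1321 / 160.35 = 8.238 mol
n/ν → B: 4.423, X: 8.238; B is limiting.
X consumed = (1/1) × 4.423 = 4.423 mol
X remaining = 8.238 − 4.423 = 3.815 mol
mass = 3.815 × 160.35 = 611.7 g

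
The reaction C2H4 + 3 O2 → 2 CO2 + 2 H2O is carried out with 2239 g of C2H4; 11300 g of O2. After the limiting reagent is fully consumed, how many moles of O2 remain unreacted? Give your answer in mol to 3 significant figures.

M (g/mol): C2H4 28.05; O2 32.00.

n(C2H4) = 2239 / 28.05 = 79.82 mol
n(O2) = 11300 / 32.00 = 353.1 mol
n/ν for C2H4 = 79.82/1 = 79.82
n/ν for O2 = 353.1/3 = 117.7
Smallest n/ν is C2H4 → limiting reagent.
O2 consumed = (3/1) × 79.82 = 239.5 mol
O2 remaining = 353.1 − 239.5 = 113.6 mol

114 mol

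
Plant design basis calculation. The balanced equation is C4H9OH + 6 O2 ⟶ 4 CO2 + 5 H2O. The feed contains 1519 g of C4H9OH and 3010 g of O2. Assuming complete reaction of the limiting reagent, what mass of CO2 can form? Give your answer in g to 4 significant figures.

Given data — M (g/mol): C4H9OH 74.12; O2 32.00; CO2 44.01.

2760 g

n(C4H9OH) = 1519 / 74.12 = 20.49 mol
n(O2) = 3010 / 32.00 = 94.06 mol
n/ν for C4H9OH = 20.49/1 = 20.49
n/ν for O2 = 94.06/6 = 15.68
Smallest n/ν is O2 → limiting reagent.
n(CO2) = (4/6) × 94.06 = 62.71 mol
mass = 62.71 × 44.01 = 2760 g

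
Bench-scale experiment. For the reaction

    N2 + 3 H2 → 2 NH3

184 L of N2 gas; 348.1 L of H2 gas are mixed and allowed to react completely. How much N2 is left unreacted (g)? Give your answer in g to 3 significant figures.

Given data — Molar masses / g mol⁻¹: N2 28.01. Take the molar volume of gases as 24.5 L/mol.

77.7 g

n(N2) = 184.0 / 24.5 = 7.510 mol
n(H2) = 348.1 / 24.5 = 14.21 mol
n/ν → N2: 7.510, H2: 4.737; H2 is limiting.
N2 consumed = (1/3) × 14.21 = 4.737 mol
N2 remaining = 7.510 − 4.737 = 2.773 mol
mass = 2.773 × 28.01 = 77.67 g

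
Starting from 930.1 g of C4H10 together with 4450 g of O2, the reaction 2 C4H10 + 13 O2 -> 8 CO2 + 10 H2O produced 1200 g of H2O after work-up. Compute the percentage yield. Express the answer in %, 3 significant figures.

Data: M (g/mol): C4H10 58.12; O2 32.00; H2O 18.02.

n(C4H10) = 930.1 / 58.12 = 16.00 mol
n(O2) = 4450 / 32.00 = 139.1 mol
n/ν → C4H10: 8.000, O2: 10.70; C4H10 is limiting.
theoretical n(H2O) = (10/2) × 16.00 = 80.00 mol → 1442 g
% yield = 1200 / 1442 × 100 = 83.22 %

83.2 %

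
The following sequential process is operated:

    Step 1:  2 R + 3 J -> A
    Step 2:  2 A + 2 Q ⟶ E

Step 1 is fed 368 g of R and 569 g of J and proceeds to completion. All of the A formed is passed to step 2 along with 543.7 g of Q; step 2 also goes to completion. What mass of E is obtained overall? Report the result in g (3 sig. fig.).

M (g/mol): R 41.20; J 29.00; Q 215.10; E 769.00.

972 g

Step 1:
n(R) = 368.0 / 41.20 = 8.932 mol
n(J) = 569.0 / 29.00 = 19.62 mol
n/ν for R = 8.932/2 = 4.466
n/ν for J = 19.62/3 = 6.540
Smallest n/ν is R → limiting reagent.
n(A) produced = (1/2) × 8.932 = 4.466 mol
Step 2:
n(A) available = 4.466 mol
n(Q) = 543.7 / 215.10 = 2.528 mol
n/ν for A = 4.466/2 = 2.233
n/ν for Q = 2.528/2 = 1.264
Smallest n/ν is Q → limiting reagent.
n(E) = (1/2) × 2.528 = 1.264 mol
mass = 1.264 × 769.00 = 972.0 g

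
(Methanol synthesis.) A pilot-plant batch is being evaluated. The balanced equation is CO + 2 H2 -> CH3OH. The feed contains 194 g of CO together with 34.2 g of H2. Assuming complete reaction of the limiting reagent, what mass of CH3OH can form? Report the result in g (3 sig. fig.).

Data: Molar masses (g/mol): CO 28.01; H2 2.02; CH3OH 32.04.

n(CO) = 194.0 / 28.01 = 6.926 mol
n(H2) = 34.20 / 2.02 = 16.93 mol
n/ν → CO: 6.926, H2: 8.465; CO is limiting.
n(CH3OH) = (1/1) × 6.926 = 6.926 mol
mass = 6.926 × 32.04 = 221.9 g

222 g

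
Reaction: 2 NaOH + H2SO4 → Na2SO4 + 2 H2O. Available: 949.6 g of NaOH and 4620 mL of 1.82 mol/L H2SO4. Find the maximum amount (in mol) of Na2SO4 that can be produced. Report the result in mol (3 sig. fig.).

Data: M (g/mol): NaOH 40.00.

n(NaOH) = 949.6 / 40.00 = 23.74 mol
n(H2SO4) = 1.82 × 4620/1000 = 8.408 mol
n/ν for NaOH = 23.74/2 = 11.87
n/ν for H2SO4 = 8.408/1 = 8.408
Smallest n/ν is H2SO4 → limiting reagent.
n(Na2SO4) = (1/1) × 8.408 = 8.408 mol

8.41 mol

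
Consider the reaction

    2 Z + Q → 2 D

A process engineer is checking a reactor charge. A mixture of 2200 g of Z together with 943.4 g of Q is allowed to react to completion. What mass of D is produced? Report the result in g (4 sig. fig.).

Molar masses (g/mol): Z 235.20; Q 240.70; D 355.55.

n(Z) = 2200 / 235.20 = 9.354 mol
n(Q) = 943.4 / 240.70 = 3.919 mol
n/ν for Z = 9.354/2 = 4.677
n/ν for Q = 3.919/1 = 3.919
Smallest n/ν is Q → limiting reagent.
n(D) = (2/1) × 3.919 = 7.838 mol
mass = 7.838 × 355.55 = 2787 g

2787 g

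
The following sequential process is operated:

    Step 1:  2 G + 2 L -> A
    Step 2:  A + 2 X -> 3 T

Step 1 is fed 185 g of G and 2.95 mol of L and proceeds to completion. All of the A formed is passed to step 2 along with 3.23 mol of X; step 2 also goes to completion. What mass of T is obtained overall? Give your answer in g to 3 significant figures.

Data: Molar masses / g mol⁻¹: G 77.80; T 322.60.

1150 g

Step 1:
n(G) = 185.0 / 77.80 = 2.378 mol
n(L) = 2.950 mol
n/ν for G = 2.378/2 = 1.189
n/ν for L = 2.950/2 = 1.475
Smallest n/ν is G → limiting reagent.
n(A) produced = (1/2) × 2.378 = 1.189 mol
Step 2:
n(A) available = 1.189 mol
n(X) = 3.230 mol
n/ν for A = 1.189/1 = 1.189
n/ν for X = 3.230/2 = 1.615
Smallest n/ν is A → limiting reagent.
n(T) = (3/1) × 1.189 = 3.567 mol
mass = 3.567 × 322.60 = 1151 g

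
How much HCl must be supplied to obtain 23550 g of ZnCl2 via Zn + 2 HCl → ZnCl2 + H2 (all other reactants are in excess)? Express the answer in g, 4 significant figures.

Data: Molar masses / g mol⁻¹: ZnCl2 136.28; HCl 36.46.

n(ZnCl2) = 23550 / 136.28 = 172.8 mol
n(HCl) = (2/1) × 172.8 = 345.6 mol
mass = 345.6 × 36.46 = 12600 g

12600 g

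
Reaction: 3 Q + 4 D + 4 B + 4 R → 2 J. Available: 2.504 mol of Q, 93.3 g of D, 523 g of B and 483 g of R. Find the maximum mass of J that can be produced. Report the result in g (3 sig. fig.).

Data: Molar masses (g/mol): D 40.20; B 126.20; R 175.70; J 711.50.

n(Q) = 2.504 mol
n(D) = 93.30 / 40.20 = 2.321 mol
n(B) = 523.0 / 126.20 = 4.144 mol
n(R) = 483.0 / 175.70 = 2.749 mol
n/ν → Q: 0.8347, D: 0.5803, B: 1.036, R: 0.6873; D is limiting.
n(J) = (2/4) × 2.321 = 1.161 mol
mass = 1.161 × 711.50 = 826.1 g

826 g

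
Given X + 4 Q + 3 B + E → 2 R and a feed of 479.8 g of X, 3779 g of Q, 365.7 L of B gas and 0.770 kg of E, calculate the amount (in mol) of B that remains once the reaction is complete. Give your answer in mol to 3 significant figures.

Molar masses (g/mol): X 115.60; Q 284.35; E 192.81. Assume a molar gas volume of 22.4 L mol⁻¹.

6.36 mol

n(X) = 479.8 / 115.60 = 4.151 mol
n(Q) = 3779 / 284.35 = 13.29 mol
n(B) = 365.7 / 22.4 = 16.33 mol
n(E) = 0.7700×1000 / 192.81 = 3.994 mol
n/ν for X = 4.151/1 = 4.151
n/ν for Q = 13.29/4 = 3.323
n/ν for B = 16.33/3 = 5.443
n/ν for E = 3.994/1 = 3.994
Smallest n/ν is Q → limiting reagent.
B consumed = (3/4) × 13.29 = 9.968 mol
B remaining = 16.33 − 9.968 = 6.362 mol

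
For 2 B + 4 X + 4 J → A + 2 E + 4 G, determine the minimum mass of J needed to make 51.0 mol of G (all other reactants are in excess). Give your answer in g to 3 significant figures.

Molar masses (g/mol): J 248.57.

12700 g

n(G) = 51.00 mol
n(J) = (4/4) × 51.00 = 51.00 mol
mass = 51.00 × 248.57 = 12680 g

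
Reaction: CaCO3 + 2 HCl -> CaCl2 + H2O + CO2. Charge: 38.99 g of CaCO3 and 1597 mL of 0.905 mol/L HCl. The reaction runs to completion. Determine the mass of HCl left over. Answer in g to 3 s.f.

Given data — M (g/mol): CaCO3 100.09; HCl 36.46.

n(CaCO3) = 38.99 / 100.09 = 0.3895 mol
n(HCl) = 0.905 × 1597/1000 = 1.445 mol
n/ν → CaCO3: 0.3895, HCl: 0.7225; CaCO3 is limiting.
HCl consumed = (2/1) × 0.3895 = 0.7790 mol
HCl remaining = 1.445 − 0.7790 = 0.6660 mol
mass = 0.6660 × 36.46 = 24.28 g

24.3 g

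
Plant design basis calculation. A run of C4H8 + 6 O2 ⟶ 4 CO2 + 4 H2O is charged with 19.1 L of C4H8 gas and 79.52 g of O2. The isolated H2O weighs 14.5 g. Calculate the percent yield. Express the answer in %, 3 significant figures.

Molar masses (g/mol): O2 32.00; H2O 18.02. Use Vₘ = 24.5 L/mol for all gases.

n(C4H8) = 19.10 / 24.5 = 0.7796 mol
n(O2) = 79.52 / 32.00 = 2.485 mol
n/ν → C4H8: 0.7796, O2: 0.4142; O2 is limiting.
theoretical n(H2O) = (4/6) × 2.485 = 1.657 mol → 29.86 g
% yield = 14.5 / 29.86 × 100 = 48.56 %

48.6 %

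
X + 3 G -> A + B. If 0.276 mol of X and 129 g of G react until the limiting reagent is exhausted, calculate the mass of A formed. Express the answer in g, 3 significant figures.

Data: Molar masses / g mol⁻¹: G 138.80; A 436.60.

121 g

n(X) = 0.2760 mol
n(G) = 129.0 / 138.80 = 0.9294 mol
n/ν for X = 0.2760/1 = 0.2760
n/ν for G = 0.9294/3 = 0.3098
Smallest n/ν is X → limiting reagent.
n(A) = (1/1) × 0.2760 = 0.2760 mol
mass = 0.2760 × 436.60 = 120.5 g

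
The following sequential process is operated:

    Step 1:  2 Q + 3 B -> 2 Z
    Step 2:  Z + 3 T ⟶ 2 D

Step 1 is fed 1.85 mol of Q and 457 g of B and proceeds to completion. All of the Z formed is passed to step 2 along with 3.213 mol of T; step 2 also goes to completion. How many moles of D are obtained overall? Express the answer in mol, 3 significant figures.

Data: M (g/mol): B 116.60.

Step 1:
n(Q) = 1.850 mol
n(B) = 457.0 / 116.60 = 3.919 mol
n/ν for Q = 1.850/2 = 0.9250
n/ν for B = 3.919/3 = 1.306
Smallest n/ν is Q → limiting reagent.
n(Z) produced = (2/2) × 1.850 = 1.850 mol
Step 2:
n(Z) available = 1.850 mol
n(T) = 3.213 mol
n/ν for Z = 1.850/1 = 1.850
n/ν for T = 3.213/3 = 1.071
Smallest n/ν is T → limiting reagent.
n(D) = (2/3) × 3.213 = 2.142 mol

2.14 mol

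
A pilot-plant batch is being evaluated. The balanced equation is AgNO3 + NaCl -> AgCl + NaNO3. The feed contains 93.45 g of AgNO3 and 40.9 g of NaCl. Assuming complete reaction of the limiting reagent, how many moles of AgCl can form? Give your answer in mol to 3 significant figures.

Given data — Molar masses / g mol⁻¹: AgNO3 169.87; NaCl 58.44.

n(AgNO3) = 93.45 / 169.87 = 0.5501 mol
n(NaCl) = 40.90 / 58.44 = 0.6999 mol
n/ν for AgNO3 = 0.5501/1 = 0.5501
n/ν for NaCl = 0.6999/1 = 0.6999
Smallest n/ν is AgNO3 → limiting reagent.
n(AgCl) = (1/1) × 0.5501 = 0.5501 mol

0.550 mol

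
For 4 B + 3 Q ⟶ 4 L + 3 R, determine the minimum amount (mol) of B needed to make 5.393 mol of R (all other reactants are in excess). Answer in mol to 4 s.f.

n(R) = 5.393 mol
n(B) = (4/3) × 5.393 = 7.191 mol

7.191 mol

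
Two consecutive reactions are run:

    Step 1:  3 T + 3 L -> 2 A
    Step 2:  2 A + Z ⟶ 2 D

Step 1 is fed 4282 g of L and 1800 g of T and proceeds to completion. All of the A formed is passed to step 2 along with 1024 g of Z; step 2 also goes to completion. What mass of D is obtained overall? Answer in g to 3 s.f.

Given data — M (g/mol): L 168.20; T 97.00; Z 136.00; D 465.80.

5760 g

Step 1:
n(L) = 4282 / 168.20 = 25.46 mol
n(T) = 1800 / 97.00 = 18.56 mol
n/ν for L = 25.46/3 = 8.487
n/ν for T = 18.56/3 = 6.187
Smallest n/ν is T → limiting reagent.
n(A) produced = (2/3) × 18.56 = 12.37 mol
Step 2:
n(A) available = 12.37 mol
n(Z) = 1024 / 136.00 = 7.529 mol
n/ν for A = 12.37/2 = 6.185
n/ν for Z = 7.529/1 = 7.529
Smallest n/ν is A → limiting reagent.
n(D) = (2/2) × 12.37 = 12.37 mol
mass = 12.37 × 465.80 = 5762 g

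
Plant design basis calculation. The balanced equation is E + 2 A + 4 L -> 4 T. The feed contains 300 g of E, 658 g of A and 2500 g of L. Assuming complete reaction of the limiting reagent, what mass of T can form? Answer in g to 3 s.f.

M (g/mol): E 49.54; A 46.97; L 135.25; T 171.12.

n(E) = 300.0 / 49.54 = 6.056 mol
n(A) = 658.0 / 46.97 = 14.01 mol
n(L) = 2500 / 135.25 = 18.48 mol
n/ν → E: 6.056, A: 7.005, L: 4.620; L is limiting.
n(T) = (4/4) × 18.48 = 18.48 mol
mass = 18.48 × 171.12 = 3162 g

3160 g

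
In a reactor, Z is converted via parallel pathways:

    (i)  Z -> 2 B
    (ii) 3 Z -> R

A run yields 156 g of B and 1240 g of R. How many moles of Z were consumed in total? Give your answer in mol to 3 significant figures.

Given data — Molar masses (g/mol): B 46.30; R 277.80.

15.1 mol

n(B) = 156 / 46.30 = 3.369 mol
n(R) = 1240 / 277.80 = 4.464 mol
n(Z) via (i) = (1/2)×3.369 = 1.685 mol
n(Z) via (ii) = (3/1)×4.464 = 13.39 mol
total n(Z) = 1.685 + 13.39 = 15.08 mol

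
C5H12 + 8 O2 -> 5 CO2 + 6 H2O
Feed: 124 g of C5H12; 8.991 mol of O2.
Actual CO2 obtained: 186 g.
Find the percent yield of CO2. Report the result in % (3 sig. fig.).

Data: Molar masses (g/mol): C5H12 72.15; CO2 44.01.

75.2 %

n(C5H12) = 124.0 / 72.15 = 1.719 mol
n(O2) = 8.991 mol
n/ν for C5H12 = 1.719/1 = 1.719
n/ν for O2 = 8.991/8 = 1.124
Smallest n/ν is O2 → limiting reagent.
theoretical n(CO2) = (5/8) × 8.991 = 5.619 mol → 247.3 g
% yield = 186 / 247.3 × 100 = 75.21 %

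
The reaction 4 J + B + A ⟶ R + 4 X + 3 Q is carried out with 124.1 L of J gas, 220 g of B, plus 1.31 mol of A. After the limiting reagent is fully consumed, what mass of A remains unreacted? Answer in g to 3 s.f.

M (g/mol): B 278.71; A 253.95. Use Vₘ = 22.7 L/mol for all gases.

132 g

n(J) = 124.1 / 22.7 = 5.467 mol
n(B) = 220.0 / 278.71 = 0.7894 mol
n(A) = 1.310 mol
n/ν for J = 5.467/4 = 1.367
n/ν for B = 0.7894/1 = 0.7894
n/ν for A = 1.310/1 = 1.310
Smallest n/ν is B → limiting reagent.
A consumed = (1/1) × 0.7894 = 0.7894 mol
A remaining = 1.310 − 0.7894 = 0.5206 mol
mass = 0.5206 × 253.95 = 132.2 g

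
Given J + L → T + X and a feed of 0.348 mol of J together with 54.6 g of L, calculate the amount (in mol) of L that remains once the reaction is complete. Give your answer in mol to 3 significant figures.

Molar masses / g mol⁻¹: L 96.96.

n(J) = 0.3480 mol
n(L) = 54.60 / 96.96 = 0.5631 mol
n/ν → J: 0.3480, L: 0.5631; J is limiting.
L consumed = (1/1) × 0.3480 = 0.3480 mol
L remaining = 0.5631 − 0.3480 = 0.2151 mol

0.215 mol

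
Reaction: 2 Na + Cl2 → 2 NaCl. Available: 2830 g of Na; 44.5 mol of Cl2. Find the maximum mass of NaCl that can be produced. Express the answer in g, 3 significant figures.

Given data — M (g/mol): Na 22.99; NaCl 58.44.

n(Na) = 2830 / 22.99 = 123.1 mol
n(Cl2) = 44.50 mol
n/ν → Na: 61.55, Cl2: 44.50; Cl2 is limiting.
n(NaCl) = (2/1) × 44.50 = 89.00 mol
mass = 89.00 × 58.44 = 5201 g

5200 g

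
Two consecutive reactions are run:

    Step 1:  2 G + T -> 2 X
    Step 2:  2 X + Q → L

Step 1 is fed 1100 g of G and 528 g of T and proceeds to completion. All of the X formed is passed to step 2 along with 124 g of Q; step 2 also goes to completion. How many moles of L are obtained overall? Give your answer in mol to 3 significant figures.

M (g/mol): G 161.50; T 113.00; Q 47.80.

2.59 mol

Step 1:
n(G) = 1100 / 161.50 = 6.811 mol
n(T) = 528.0 / 113.00 = 4.673 mol
n/ν → G: 3.406, T: 4.673; G is limiting.
n(X) produced = (2/2) × 6.811 = 6.811 mol
Step 2:
n(X) available = 6.811 mol
n(Q) = 124.0 / 47.80 = 2.594 mol
n/ν → X: 3.406, Q: 2.594; Q is limiting.
n(L) = (1/1) × 2.594 = 2.594 mol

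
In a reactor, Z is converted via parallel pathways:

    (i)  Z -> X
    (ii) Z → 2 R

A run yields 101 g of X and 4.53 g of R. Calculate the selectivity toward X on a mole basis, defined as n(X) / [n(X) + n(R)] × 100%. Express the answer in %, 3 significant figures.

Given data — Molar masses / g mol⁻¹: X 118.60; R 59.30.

n(X) = 101 / 118.60 = 0.8516 mol
n(R) = 4.53 / 59.30 = 0.07639 mol
selectivity = 0.8516/(0.8516+0.07639) × 100 = 91.77 %

91.8 %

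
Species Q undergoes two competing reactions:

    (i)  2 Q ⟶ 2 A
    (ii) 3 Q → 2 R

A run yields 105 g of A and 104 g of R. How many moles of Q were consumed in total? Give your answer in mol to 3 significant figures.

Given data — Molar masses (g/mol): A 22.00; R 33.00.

9.50 mol

n(A) = 105 / 22.00 = 4.773 mol
n(R) = 104 / 33.00 = 3.152 mol
n(Q) via (i) = (2/2)×4.773 = 4.773 mol
n(Q) via (ii) = (3/2)×3.152 = 4.728 mol
total n(Q) = 4.773 + 4.728 = 9.501 mol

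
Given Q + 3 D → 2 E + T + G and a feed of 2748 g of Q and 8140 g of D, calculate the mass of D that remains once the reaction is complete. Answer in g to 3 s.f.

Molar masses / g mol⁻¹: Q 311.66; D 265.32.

1120 g

n(Q) = 2748 / 311.66 = 8.817 mol
n(D) = 8140 / 265.32 = 30.68 mol
n/ν → Q: 8.817, D: 10.23; Q is limiting.
D consumed = (3/1) × 8.817 = 26.45 mol
D remaining = 30.68 − 26.45 = 4.230 mol
mass = 4.230 × 265.32 = 1122 g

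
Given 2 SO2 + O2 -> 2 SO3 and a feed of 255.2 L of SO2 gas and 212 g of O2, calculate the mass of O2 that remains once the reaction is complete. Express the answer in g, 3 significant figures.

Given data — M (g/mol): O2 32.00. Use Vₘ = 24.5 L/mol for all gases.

45.3 g

n(SO2) = 255.2 / 24.5 = 10.42 mol
n(O2) = 212.0 / 32.00 = 6.625 mol
n/ν → SO2: 5.210, O2: 6.625; SO2 is limiting.
O2 consumed = (1/2) × 10.42 = 5.210 mol
O2 remaining = 6.625 − 5.210 = 1.415 mol
mass = 1.415 × 32.00 = 45.28 g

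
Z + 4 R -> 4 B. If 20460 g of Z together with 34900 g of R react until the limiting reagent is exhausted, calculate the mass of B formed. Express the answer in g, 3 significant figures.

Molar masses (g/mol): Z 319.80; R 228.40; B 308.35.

n(Z) = 20460 / 319.80 = 63.98 mol
n(R) = 34900 / 228.40 = 152.8 mol
n/ν for Z = 63.98/1 = 63.98
n/ν for R = 152.8/4 = 38.20
Smallest n/ν is R → limiting reagent.
n(B) = (4/4) × 152.8 = 152.8 mol
mass = 152.8 × 308.35 = 47120 g

47100 g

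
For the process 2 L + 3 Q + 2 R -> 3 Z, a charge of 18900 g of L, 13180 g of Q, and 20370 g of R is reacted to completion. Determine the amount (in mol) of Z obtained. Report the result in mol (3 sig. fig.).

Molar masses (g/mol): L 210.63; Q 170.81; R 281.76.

77.2 mol

n(L) = 18900 / 210.63 = 89.73 mol
n(Q) = 13180 / 170.81 = 77.16 mol
n(R) = 20370 / 281.76 = 72.30 mol
n/ν for L = 89.73/2 = 44.87
n/ν for Q = 77.16/3 = 25.72
n/ν for R = 72.30/2 = 36.15
Smallest n/ν is Q → limiting reagent.
n(Z) = (3/3) × 77.16 = 77.16 mol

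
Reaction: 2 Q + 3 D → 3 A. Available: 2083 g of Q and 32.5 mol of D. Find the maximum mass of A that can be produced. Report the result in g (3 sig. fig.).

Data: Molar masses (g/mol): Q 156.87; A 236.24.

4710 g

n(Q) = 2083 / 156.87 = 13.28 mol
n(D) = 32.50 mol
n/ν for Q = 13.28/2 = 6.640
n/ν for D = 32.50/3 = 10.83
Smallest n/ν is Q → limiting reagent.
n(A) = (3/2) × 13.28 = 19.92 mol
mass = 19.92 × 236.24 = 4706 g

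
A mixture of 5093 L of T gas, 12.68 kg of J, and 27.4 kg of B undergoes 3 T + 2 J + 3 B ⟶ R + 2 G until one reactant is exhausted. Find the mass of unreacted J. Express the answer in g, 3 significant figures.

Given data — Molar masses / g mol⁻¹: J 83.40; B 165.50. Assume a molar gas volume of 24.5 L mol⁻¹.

n(T) = 5093 / 24.5 = 207.9 mol
n(J) = 12.68×1000 / 83.40 = 152.0 mol
n(B) = 27.40×1000 / 165.50 = 165.6 mol
n/ν → T: 69.30, J: 76.00, B: 55.20; B is limiting.
J consumed = (2/3) × 165.6 = 110.4 mol
J remaining = 152.0 − 110.4 = 41.60 mol
mass = 41.60 × 83.40 = 3469 g

3470 g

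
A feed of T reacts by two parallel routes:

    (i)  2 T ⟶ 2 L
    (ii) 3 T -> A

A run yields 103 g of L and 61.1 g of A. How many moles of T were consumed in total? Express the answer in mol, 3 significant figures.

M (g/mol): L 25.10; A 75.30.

6.54 mol

n(L) = 103 / 25.10 = 4.104 mol
n(A) = 61.1 / 75.30 = 0.8114 mol
n(T) via (i) = (2/2)×4.104 = 4.104 mol
n(T) via (ii) = (3/1)×0.8114 = 2.434 mol
total n(T) = 4.104 + 2.434 = 6.538 mol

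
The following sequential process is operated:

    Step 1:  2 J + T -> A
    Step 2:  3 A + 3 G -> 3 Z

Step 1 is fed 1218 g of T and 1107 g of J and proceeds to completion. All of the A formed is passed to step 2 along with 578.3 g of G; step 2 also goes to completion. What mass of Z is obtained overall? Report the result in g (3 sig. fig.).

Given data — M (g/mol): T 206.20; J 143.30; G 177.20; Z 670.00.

Step 1:
n(T) = 1218 / 206.20 = 5.907 mol
n(J) = 1107 / 143.30 = 7.725 mol
n/ν for T = 5.907/1 = 5.907
n/ν for J = 7.725/2 = 3.863
Smallest n/ν is J → limiting reagent.
n(A) produced = (1/2) × 7.725 = 3.863 mol
Step 2:
n(A) available = 3.863 mol
n(G) = 578.3 / 177.20 = 3.264 mol
n/ν for A = 3.863/3 = 1.288
n/ν for G = 3.264/3 = 1.088
Smallest n/ν is G → limiting reagent.
n(Z) = (3/3) × 3.264 = 3.264 mol
mass = 3.264 × 670.00 = 2187 g

2190 g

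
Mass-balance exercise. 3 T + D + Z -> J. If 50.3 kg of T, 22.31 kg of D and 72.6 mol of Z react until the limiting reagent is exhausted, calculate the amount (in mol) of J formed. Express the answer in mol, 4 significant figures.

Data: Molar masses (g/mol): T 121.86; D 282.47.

72.60 mol

n(T) = 50.30×1000 / 121.86 = 412.8 mol
n(D) = 22.31×1000 / 282.47 = 78.98 mol
n(Z) = 72.60 mol
n/ν for T = 412.8/3 = 137.6
n/ν for D = 78.98/1 = 78.98
n/ν for Z = 72.60/1 = 72.60
Smallest n/ν is Z → limiting reagent.
n(J) = (1/1) × 72.60 = 72.60 mol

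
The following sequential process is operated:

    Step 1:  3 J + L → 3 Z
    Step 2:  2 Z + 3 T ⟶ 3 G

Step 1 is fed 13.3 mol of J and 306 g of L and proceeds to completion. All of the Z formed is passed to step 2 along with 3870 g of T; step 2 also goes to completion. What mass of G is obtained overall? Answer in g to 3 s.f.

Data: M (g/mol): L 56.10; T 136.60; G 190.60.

3800 g

Step 1:
n(J) = 13.30 mol
n(L) = 306.0 / 56.10 = 5.455 mol
n/ν for J = 13.30/3 = 4.433
n/ν for L = 5.455/1 = 5.455
Smallest n/ν is J → limiting reagent.
n(Z) produced = (3/3) × 13.30 = 13.30 mol
Step 2:
n(Z) available = 13.30 mol
n(T) = 3870 / 136.60 = 28.33 mol
n/ν for Z = 13.30/2 = 6.650
n/ν for T = 28.33/3 = 9.443
Smallest n/ν is Z → limiting reagent.
n(G) = (3/2) × 13.30 = 19.95 mol
mass = 19.95 × 190.60 = 3802 g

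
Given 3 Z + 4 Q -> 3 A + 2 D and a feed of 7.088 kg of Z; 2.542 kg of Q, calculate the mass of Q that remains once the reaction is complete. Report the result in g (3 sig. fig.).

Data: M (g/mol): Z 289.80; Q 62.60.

n(Z) = 7.088×1000 / 289.80 = 24.46 mol
n(Q) = 2.542×1000 / 62.60 = 40.61 mol
n/ν for Z = 24.46/3 = 8.153
n/ν for Q = 40.61/4 = 10.15
Smallest n/ν is Z → limiting reagent.
Q consumed = (4/3) × 24.46 = 32.61 mol
Q remaining = 40.61 − 32.61 = 8.000 mol
mass = 8.000 × 62.60 = 500.8 g

501 g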